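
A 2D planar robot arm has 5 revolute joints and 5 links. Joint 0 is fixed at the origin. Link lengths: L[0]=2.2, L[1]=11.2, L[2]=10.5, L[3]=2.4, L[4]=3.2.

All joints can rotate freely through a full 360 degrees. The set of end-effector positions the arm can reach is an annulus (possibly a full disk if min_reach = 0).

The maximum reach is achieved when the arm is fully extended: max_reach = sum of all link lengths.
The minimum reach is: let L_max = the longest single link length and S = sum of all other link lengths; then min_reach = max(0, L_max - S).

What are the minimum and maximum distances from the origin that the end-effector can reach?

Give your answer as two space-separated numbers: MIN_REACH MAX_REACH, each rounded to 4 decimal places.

Answer: 0.0000 29.5000

Derivation:
Link lengths: [2.2, 11.2, 10.5, 2.4, 3.2]
max_reach = 2.2 + 11.2 + 10.5 + 2.4 + 3.2 = 29.5
L_max = max([2.2, 11.2, 10.5, 2.4, 3.2]) = 11.2
S (sum of others) = 29.5 - 11.2 = 18.3
min_reach = max(0, 11.2 - 18.3) = max(0, -7.1) = 0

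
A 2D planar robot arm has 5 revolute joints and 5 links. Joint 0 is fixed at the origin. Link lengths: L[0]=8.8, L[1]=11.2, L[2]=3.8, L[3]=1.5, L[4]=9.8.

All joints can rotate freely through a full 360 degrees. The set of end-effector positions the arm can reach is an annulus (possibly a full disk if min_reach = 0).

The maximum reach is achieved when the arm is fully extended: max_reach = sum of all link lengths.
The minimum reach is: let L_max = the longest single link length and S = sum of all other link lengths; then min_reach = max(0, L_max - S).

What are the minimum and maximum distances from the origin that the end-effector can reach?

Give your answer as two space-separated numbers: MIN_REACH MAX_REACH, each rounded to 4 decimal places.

Link lengths: [8.8, 11.2, 3.8, 1.5, 9.8]
max_reach = 8.8 + 11.2 + 3.8 + 1.5 + 9.8 = 35.1
L_max = max([8.8, 11.2, 3.8, 1.5, 9.8]) = 11.2
S (sum of others) = 35.1 - 11.2 = 23.9
min_reach = max(0, 11.2 - 23.9) = max(0, -12.7) = 0

Answer: 0.0000 35.1000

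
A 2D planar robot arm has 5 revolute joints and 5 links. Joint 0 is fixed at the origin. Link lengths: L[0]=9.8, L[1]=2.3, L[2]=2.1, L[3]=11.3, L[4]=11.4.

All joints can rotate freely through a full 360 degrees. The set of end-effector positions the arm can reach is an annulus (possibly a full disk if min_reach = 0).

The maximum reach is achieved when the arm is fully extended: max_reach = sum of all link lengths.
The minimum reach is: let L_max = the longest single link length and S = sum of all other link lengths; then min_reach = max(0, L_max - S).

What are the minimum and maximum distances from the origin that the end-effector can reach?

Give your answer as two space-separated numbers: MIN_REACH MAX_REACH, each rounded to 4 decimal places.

Link lengths: [9.8, 2.3, 2.1, 11.3, 11.4]
max_reach = 9.8 + 2.3 + 2.1 + 11.3 + 11.4 = 36.9
L_max = max([9.8, 2.3, 2.1, 11.3, 11.4]) = 11.4
S (sum of others) = 36.9 - 11.4 = 25.5
min_reach = max(0, 11.4 - 25.5) = max(0, -14.1) = 0

Answer: 0.0000 36.9000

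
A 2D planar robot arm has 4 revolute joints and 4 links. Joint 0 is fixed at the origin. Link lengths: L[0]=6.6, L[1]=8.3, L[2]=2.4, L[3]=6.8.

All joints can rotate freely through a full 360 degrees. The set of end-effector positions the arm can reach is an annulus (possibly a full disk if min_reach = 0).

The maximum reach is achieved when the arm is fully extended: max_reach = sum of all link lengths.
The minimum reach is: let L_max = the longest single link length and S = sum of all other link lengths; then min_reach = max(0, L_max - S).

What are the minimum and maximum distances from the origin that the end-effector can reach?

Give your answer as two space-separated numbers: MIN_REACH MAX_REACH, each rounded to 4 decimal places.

Link lengths: [6.6, 8.3, 2.4, 6.8]
max_reach = 6.6 + 8.3 + 2.4 + 6.8 = 24.1
L_max = max([6.6, 8.3, 2.4, 6.8]) = 8.3
S (sum of others) = 24.1 - 8.3 = 15.8
min_reach = max(0, 8.3 - 15.8) = max(0, -7.5) = 0

Answer: 0.0000 24.1000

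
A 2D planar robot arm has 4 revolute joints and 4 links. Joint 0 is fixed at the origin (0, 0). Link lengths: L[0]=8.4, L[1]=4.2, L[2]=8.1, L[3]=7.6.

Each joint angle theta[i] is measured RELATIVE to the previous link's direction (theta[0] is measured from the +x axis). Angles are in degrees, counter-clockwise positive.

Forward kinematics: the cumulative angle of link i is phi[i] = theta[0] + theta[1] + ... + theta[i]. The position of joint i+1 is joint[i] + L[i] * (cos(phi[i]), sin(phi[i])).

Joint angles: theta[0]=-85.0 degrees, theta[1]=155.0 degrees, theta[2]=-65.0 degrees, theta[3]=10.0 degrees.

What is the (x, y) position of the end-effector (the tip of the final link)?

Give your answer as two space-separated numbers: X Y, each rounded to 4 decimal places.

Answer: 17.5788 -1.7483

Derivation:
joint[0] = (0.0000, 0.0000)  (base)
link 0: phi[0] = -85 = -85 deg
  cos(-85 deg) = 0.0872, sin(-85 deg) = -0.9962
  joint[1] = (0.0000, 0.0000) + 8.4 * (0.0872, -0.9962) = (0.0000 + 0.7321, 0.0000 + -8.3680) = (0.7321, -8.3680)
link 1: phi[1] = -85 + 155 = 70 deg
  cos(70 deg) = 0.3420, sin(70 deg) = 0.9397
  joint[2] = (0.7321, -8.3680) + 4.2 * (0.3420, 0.9397) = (0.7321 + 1.4365, -8.3680 + 3.9467) = (2.1686, -4.4213)
link 2: phi[2] = -85 + 155 + -65 = 5 deg
  cos(5 deg) = 0.9962, sin(5 deg) = 0.0872
  joint[3] = (2.1686, -4.4213) + 8.1 * (0.9962, 0.0872) = (2.1686 + 8.0692, -4.4213 + 0.7060) = (10.2378, -3.7154)
link 3: phi[3] = -85 + 155 + -65 + 10 = 15 deg
  cos(15 deg) = 0.9659, sin(15 deg) = 0.2588
  joint[4] = (10.2378, -3.7154) + 7.6 * (0.9659, 0.2588) = (10.2378 + 7.3410, -3.7154 + 1.9670) = (17.5788, -1.7483)
End effector: (17.5788, -1.7483)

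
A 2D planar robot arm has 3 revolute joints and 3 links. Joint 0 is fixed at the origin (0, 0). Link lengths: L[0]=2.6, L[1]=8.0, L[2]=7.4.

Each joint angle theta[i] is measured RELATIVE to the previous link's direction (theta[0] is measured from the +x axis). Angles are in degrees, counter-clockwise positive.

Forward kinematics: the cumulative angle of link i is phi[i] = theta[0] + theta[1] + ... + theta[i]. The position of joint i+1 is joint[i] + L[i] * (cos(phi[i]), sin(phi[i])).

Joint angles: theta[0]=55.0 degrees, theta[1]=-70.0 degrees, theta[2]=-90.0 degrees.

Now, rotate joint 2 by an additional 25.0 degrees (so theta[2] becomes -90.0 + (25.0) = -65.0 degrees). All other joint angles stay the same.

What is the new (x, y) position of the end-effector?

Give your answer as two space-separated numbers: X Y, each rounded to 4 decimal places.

joint[0] = (0.0000, 0.0000)  (base)
link 0: phi[0] = 55 = 55 deg
  cos(55 deg) = 0.5736, sin(55 deg) = 0.8192
  joint[1] = (0.0000, 0.0000) + 2.6 * (0.5736, 0.8192) = (0.0000 + 1.4913, 0.0000 + 2.1298) = (1.4913, 2.1298)
link 1: phi[1] = 55 + -70 = -15 deg
  cos(-15 deg) = 0.9659, sin(-15 deg) = -0.2588
  joint[2] = (1.4913, 2.1298) + 8 * (0.9659, -0.2588) = (1.4913 + 7.7274, 2.1298 + -2.0706) = (9.2187, 0.0592)
link 2: phi[2] = 55 + -70 + -65 = -80 deg
  cos(-80 deg) = 0.1736, sin(-80 deg) = -0.9848
  joint[3] = (9.2187, 0.0592) + 7.4 * (0.1736, -0.9848) = (9.2187 + 1.2850, 0.0592 + -7.2876) = (10.5037, -7.2283)
End effector: (10.5037, -7.2283)

Answer: 10.5037 -7.2283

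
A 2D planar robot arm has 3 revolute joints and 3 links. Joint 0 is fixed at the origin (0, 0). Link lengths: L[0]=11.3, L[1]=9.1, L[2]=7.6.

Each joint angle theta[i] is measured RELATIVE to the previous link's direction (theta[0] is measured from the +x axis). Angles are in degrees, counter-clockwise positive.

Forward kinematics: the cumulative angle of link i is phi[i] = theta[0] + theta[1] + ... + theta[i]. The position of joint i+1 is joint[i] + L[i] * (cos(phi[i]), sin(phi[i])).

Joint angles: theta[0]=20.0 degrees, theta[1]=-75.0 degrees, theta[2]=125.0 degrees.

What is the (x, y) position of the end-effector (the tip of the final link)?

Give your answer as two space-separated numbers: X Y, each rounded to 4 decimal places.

Answer: 18.4374 3.5522

Derivation:
joint[0] = (0.0000, 0.0000)  (base)
link 0: phi[0] = 20 = 20 deg
  cos(20 deg) = 0.9397, sin(20 deg) = 0.3420
  joint[1] = (0.0000, 0.0000) + 11.3 * (0.9397, 0.3420) = (0.0000 + 10.6185, 0.0000 + 3.8648) = (10.6185, 3.8648)
link 1: phi[1] = 20 + -75 = -55 deg
  cos(-55 deg) = 0.5736, sin(-55 deg) = -0.8192
  joint[2] = (10.6185, 3.8648) + 9.1 * (0.5736, -0.8192) = (10.6185 + 5.2195, 3.8648 + -7.4543) = (15.8381, -3.5895)
link 2: phi[2] = 20 + -75 + 125 = 70 deg
  cos(70 deg) = 0.3420, sin(70 deg) = 0.9397
  joint[3] = (15.8381, -3.5895) + 7.6 * (0.3420, 0.9397) = (15.8381 + 2.5994, -3.5895 + 7.1417) = (18.4374, 3.5522)
End effector: (18.4374, 3.5522)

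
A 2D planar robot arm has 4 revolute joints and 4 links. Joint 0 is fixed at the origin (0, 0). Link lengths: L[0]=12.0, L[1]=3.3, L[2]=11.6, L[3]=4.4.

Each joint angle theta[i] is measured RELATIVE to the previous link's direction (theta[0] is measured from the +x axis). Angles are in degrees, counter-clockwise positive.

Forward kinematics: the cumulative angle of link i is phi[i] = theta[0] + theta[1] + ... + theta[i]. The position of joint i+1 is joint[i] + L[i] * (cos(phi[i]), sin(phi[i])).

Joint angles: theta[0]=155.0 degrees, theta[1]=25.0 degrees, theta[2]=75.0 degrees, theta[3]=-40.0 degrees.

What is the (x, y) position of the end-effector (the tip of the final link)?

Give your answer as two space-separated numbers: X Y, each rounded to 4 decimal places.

joint[0] = (0.0000, 0.0000)  (base)
link 0: phi[0] = 155 = 155 deg
  cos(155 deg) = -0.9063, sin(155 deg) = 0.4226
  joint[1] = (0.0000, 0.0000) + 12 * (-0.9063, 0.4226) = (0.0000 + -10.8757, 0.0000 + 5.0714) = (-10.8757, 5.0714)
link 1: phi[1] = 155 + 25 = 180 deg
  cos(180 deg) = -1.0000, sin(180 deg) = 0.0000
  joint[2] = (-10.8757, 5.0714) + 3.3 * (-1.0000, 0.0000) = (-10.8757 + -3.3000, 5.0714 + 0.0000) = (-14.1757, 5.0714)
link 2: phi[2] = 155 + 25 + 75 = 255 deg
  cos(255 deg) = -0.2588, sin(255 deg) = -0.9659
  joint[3] = (-14.1757, 5.0714) + 11.6 * (-0.2588, -0.9659) = (-14.1757 + -3.0023, 5.0714 + -11.2047) = (-17.1780, -6.1333)
link 3: phi[3] = 155 + 25 + 75 + -40 = 215 deg
  cos(215 deg) = -0.8192, sin(215 deg) = -0.5736
  joint[4] = (-17.1780, -6.1333) + 4.4 * (-0.8192, -0.5736) = (-17.1780 + -3.6043, -6.1333 + -2.5237) = (-20.7823, -8.6571)
End effector: (-20.7823, -8.6571)

Answer: -20.7823 -8.6571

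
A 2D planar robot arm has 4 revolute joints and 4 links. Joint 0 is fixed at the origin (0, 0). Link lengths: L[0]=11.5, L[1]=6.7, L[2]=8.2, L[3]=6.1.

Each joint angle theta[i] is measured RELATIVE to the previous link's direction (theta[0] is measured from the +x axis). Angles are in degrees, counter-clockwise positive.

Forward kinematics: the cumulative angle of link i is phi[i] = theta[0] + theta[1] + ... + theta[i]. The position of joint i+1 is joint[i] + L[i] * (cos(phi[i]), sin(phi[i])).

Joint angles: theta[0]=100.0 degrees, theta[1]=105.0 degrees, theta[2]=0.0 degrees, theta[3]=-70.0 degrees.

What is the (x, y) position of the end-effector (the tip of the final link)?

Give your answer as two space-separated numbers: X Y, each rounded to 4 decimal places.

Answer: -19.8143 9.3416

Derivation:
joint[0] = (0.0000, 0.0000)  (base)
link 0: phi[0] = 100 = 100 deg
  cos(100 deg) = -0.1736, sin(100 deg) = 0.9848
  joint[1] = (0.0000, 0.0000) + 11.5 * (-0.1736, 0.9848) = (0.0000 + -1.9970, 0.0000 + 11.3253) = (-1.9970, 11.3253)
link 1: phi[1] = 100 + 105 = 205 deg
  cos(205 deg) = -0.9063, sin(205 deg) = -0.4226
  joint[2] = (-1.9970, 11.3253) + 6.7 * (-0.9063, -0.4226) = (-1.9970 + -6.0723, 11.3253 + -2.8315) = (-8.0692, 8.4937)
link 2: phi[2] = 100 + 105 + 0 = 205 deg
  cos(205 deg) = -0.9063, sin(205 deg) = -0.4226
  joint[3] = (-8.0692, 8.4937) + 8.2 * (-0.9063, -0.4226) = (-8.0692 + -7.4317, 8.4937 + -3.4655) = (-15.5009, 5.0283)
link 3: phi[3] = 100 + 105 + 0 + -70 = 135 deg
  cos(135 deg) = -0.7071, sin(135 deg) = 0.7071
  joint[4] = (-15.5009, 5.0283) + 6.1 * (-0.7071, 0.7071) = (-15.5009 + -4.3134, 5.0283 + 4.3134) = (-19.8143, 9.3416)
End effector: (-19.8143, 9.3416)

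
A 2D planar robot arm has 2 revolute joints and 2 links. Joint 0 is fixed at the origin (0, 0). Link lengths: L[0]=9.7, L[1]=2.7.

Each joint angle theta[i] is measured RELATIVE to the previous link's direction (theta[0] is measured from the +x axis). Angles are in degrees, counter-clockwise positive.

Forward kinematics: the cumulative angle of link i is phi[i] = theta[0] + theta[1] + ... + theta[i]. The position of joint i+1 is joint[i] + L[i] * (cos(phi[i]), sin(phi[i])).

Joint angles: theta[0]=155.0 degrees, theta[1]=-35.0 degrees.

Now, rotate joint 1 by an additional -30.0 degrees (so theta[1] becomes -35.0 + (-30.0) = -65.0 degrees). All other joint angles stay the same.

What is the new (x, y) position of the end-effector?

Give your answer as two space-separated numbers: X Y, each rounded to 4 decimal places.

joint[0] = (0.0000, 0.0000)  (base)
link 0: phi[0] = 155 = 155 deg
  cos(155 deg) = -0.9063, sin(155 deg) = 0.4226
  joint[1] = (0.0000, 0.0000) + 9.7 * (-0.9063, 0.4226) = (0.0000 + -8.7912, 0.0000 + 4.0994) = (-8.7912, 4.0994)
link 1: phi[1] = 155 + -65 = 90 deg
  cos(90 deg) = 0.0000, sin(90 deg) = 1.0000
  joint[2] = (-8.7912, 4.0994) + 2.7 * (0.0000, 1.0000) = (-8.7912 + 0.0000, 4.0994 + 2.7000) = (-8.7912, 6.7994)
End effector: (-8.7912, 6.7994)

Answer: -8.7912 6.7994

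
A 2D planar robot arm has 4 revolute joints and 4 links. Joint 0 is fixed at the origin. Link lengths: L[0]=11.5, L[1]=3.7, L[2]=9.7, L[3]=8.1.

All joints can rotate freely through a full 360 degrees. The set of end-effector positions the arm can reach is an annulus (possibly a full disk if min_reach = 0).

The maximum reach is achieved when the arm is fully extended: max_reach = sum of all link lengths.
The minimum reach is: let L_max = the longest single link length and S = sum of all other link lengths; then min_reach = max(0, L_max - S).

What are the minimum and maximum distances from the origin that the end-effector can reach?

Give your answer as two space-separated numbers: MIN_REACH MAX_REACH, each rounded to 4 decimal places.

Answer: 0.0000 33.0000

Derivation:
Link lengths: [11.5, 3.7, 9.7, 8.1]
max_reach = 11.5 + 3.7 + 9.7 + 8.1 = 33
L_max = max([11.5, 3.7, 9.7, 8.1]) = 11.5
S (sum of others) = 33 - 11.5 = 21.5
min_reach = max(0, 11.5 - 21.5) = max(0, -10) = 0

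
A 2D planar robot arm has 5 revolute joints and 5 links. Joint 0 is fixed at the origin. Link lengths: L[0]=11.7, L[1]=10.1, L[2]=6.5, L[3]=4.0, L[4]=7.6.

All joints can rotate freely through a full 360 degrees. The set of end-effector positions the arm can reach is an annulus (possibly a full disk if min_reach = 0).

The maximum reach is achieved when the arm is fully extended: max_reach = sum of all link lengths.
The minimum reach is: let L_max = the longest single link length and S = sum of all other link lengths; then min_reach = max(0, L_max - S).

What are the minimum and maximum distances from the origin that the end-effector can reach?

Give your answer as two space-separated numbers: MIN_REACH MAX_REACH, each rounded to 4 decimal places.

Answer: 0.0000 39.9000

Derivation:
Link lengths: [11.7, 10.1, 6.5, 4.0, 7.6]
max_reach = 11.7 + 10.1 + 6.5 + 4 + 7.6 = 39.9
L_max = max([11.7, 10.1, 6.5, 4.0, 7.6]) = 11.7
S (sum of others) = 39.9 - 11.7 = 28.2
min_reach = max(0, 11.7 - 28.2) = max(0, -16.5) = 0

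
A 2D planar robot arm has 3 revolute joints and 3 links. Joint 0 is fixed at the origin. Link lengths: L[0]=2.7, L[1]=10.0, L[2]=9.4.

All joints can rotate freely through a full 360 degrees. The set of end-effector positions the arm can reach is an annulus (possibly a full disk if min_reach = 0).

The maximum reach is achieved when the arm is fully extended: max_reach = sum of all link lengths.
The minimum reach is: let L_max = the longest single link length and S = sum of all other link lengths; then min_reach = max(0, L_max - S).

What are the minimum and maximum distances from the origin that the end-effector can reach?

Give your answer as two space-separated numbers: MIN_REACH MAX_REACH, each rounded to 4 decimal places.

Answer: 0.0000 22.1000

Derivation:
Link lengths: [2.7, 10.0, 9.4]
max_reach = 2.7 + 10 + 9.4 = 22.1
L_max = max([2.7, 10.0, 9.4]) = 10
S (sum of others) = 22.1 - 10 = 12.1
min_reach = max(0, 10 - 12.1) = max(0, -2.1) = 0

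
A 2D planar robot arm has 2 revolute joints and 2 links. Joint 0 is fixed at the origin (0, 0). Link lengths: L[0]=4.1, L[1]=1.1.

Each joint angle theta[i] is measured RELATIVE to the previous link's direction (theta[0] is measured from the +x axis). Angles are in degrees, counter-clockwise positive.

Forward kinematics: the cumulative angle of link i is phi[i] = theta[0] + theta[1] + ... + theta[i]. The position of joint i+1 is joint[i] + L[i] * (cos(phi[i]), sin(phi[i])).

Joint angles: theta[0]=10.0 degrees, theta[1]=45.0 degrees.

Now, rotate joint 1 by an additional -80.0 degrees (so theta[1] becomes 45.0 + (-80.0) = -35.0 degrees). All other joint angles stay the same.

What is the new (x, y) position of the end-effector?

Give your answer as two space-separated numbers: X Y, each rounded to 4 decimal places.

joint[0] = (0.0000, 0.0000)  (base)
link 0: phi[0] = 10 = 10 deg
  cos(10 deg) = 0.9848, sin(10 deg) = 0.1736
  joint[1] = (0.0000, 0.0000) + 4.1 * (0.9848, 0.1736) = (0.0000 + 4.0377, 0.0000 + 0.7120) = (4.0377, 0.7120)
link 1: phi[1] = 10 + -35 = -25 deg
  cos(-25 deg) = 0.9063, sin(-25 deg) = -0.4226
  joint[2] = (4.0377, 0.7120) + 1.1 * (0.9063, -0.4226) = (4.0377 + 0.9969, 0.7120 + -0.4649) = (5.0347, 0.2471)
End effector: (5.0347, 0.2471)

Answer: 5.0347 0.2471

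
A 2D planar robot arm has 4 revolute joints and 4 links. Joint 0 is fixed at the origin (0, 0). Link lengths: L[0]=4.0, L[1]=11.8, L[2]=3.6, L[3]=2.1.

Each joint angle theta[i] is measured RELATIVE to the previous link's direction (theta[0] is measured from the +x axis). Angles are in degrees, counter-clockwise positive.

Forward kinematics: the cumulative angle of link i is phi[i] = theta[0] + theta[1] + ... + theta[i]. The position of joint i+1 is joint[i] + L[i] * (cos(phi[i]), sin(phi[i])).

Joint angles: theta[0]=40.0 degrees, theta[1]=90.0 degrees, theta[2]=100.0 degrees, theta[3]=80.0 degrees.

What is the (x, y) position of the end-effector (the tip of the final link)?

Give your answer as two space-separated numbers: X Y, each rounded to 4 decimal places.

joint[0] = (0.0000, 0.0000)  (base)
link 0: phi[0] = 40 = 40 deg
  cos(40 deg) = 0.7660, sin(40 deg) = 0.6428
  joint[1] = (0.0000, 0.0000) + 4 * (0.7660, 0.6428) = (0.0000 + 3.0642, 0.0000 + 2.5712) = (3.0642, 2.5712)
link 1: phi[1] = 40 + 90 = 130 deg
  cos(130 deg) = -0.6428, sin(130 deg) = 0.7660
  joint[2] = (3.0642, 2.5712) + 11.8 * (-0.6428, 0.7660) = (3.0642 + -7.5849, 2.5712 + 9.0393) = (-4.5207, 11.6105)
link 2: phi[2] = 40 + 90 + 100 = 230 deg
  cos(230 deg) = -0.6428, sin(230 deg) = -0.7660
  joint[3] = (-4.5207, 11.6105) + 3.6 * (-0.6428, -0.7660) = (-4.5207 + -2.3140, 11.6105 + -2.7578) = (-6.8348, 8.8527)
link 3: phi[3] = 40 + 90 + 100 + 80 = 310 deg
  cos(310 deg) = 0.6428, sin(310 deg) = -0.7660
  joint[4] = (-6.8348, 8.8527) + 2.1 * (0.6428, -0.7660) = (-6.8348 + 1.3499, 8.8527 + -1.6087) = (-5.4849, 7.2440)
End effector: (-5.4849, 7.2440)

Answer: -5.4849 7.2440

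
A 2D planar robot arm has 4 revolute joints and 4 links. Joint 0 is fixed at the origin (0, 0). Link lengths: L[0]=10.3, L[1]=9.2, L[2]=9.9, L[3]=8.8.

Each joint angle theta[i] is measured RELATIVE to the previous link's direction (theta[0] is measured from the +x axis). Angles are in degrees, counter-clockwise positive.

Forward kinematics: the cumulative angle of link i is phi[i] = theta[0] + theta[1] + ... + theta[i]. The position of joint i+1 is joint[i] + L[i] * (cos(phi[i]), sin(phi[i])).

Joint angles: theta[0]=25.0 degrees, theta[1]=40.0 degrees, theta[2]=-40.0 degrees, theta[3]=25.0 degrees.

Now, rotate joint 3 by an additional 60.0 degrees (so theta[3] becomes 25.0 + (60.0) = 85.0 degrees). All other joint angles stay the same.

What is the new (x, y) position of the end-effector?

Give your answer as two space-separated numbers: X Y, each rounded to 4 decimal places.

Answer: 19.1857 25.1442

Derivation:
joint[0] = (0.0000, 0.0000)  (base)
link 0: phi[0] = 25 = 25 deg
  cos(25 deg) = 0.9063, sin(25 deg) = 0.4226
  joint[1] = (0.0000, 0.0000) + 10.3 * (0.9063, 0.4226) = (0.0000 + 9.3350, 0.0000 + 4.3530) = (9.3350, 4.3530)
link 1: phi[1] = 25 + 40 = 65 deg
  cos(65 deg) = 0.4226, sin(65 deg) = 0.9063
  joint[2] = (9.3350, 4.3530) + 9.2 * (0.4226, 0.9063) = (9.3350 + 3.8881, 4.3530 + 8.3380) = (13.2231, 12.6910)
link 2: phi[2] = 25 + 40 + -40 = 25 deg
  cos(25 deg) = 0.9063, sin(25 deg) = 0.4226
  joint[3] = (13.2231, 12.6910) + 9.9 * (0.9063, 0.4226) = (13.2231 + 8.9724, 12.6910 + 4.1839) = (22.1955, 16.8749)
link 3: phi[3] = 25 + 40 + -40 + 85 = 110 deg
  cos(110 deg) = -0.3420, sin(110 deg) = 0.9397
  joint[4] = (22.1955, 16.8749) + 8.8 * (-0.3420, 0.9397) = (22.1955 + -3.0098, 16.8749 + 8.2693) = (19.1857, 25.1442)
End effector: (19.1857, 25.1442)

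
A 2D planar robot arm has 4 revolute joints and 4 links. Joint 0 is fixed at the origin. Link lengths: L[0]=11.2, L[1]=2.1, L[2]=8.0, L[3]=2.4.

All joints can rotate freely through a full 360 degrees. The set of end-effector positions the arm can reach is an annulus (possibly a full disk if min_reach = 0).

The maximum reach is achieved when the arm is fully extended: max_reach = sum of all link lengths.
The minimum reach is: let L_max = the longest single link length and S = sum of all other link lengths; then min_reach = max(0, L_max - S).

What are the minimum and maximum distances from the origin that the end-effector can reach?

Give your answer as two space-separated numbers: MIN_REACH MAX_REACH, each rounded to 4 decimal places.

Answer: 0.0000 23.7000

Derivation:
Link lengths: [11.2, 2.1, 8.0, 2.4]
max_reach = 11.2 + 2.1 + 8 + 2.4 = 23.7
L_max = max([11.2, 2.1, 8.0, 2.4]) = 11.2
S (sum of others) = 23.7 - 11.2 = 12.5
min_reach = max(0, 11.2 - 12.5) = max(0, -1.3) = 0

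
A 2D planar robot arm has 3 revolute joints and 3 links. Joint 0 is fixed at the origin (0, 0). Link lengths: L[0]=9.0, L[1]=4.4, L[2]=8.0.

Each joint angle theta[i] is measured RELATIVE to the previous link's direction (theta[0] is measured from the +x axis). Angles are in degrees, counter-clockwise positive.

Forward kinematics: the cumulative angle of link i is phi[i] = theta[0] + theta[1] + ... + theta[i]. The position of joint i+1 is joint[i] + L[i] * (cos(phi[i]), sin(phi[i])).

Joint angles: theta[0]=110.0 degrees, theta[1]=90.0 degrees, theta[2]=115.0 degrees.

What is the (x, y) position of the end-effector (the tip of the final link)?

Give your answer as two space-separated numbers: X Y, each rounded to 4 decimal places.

joint[0] = (0.0000, 0.0000)  (base)
link 0: phi[0] = 110 = 110 deg
  cos(110 deg) = -0.3420, sin(110 deg) = 0.9397
  joint[1] = (0.0000, 0.0000) + 9 * (-0.3420, 0.9397) = (0.0000 + -3.0782, 0.0000 + 8.4572) = (-3.0782, 8.4572)
link 1: phi[1] = 110 + 90 = 200 deg
  cos(200 deg) = -0.9397, sin(200 deg) = -0.3420
  joint[2] = (-3.0782, 8.4572) + 4.4 * (-0.9397, -0.3420) = (-3.0782 + -4.1346, 8.4572 + -1.5049) = (-7.2128, 6.9523)
link 2: phi[2] = 110 + 90 + 115 = 315 deg
  cos(315 deg) = 0.7071, sin(315 deg) = -0.7071
  joint[3] = (-7.2128, 6.9523) + 8 * (0.7071, -0.7071) = (-7.2128 + 5.6569, 6.9523 + -5.6569) = (-1.5560, 1.2955)
End effector: (-1.5560, 1.2955)

Answer: -1.5560 1.2955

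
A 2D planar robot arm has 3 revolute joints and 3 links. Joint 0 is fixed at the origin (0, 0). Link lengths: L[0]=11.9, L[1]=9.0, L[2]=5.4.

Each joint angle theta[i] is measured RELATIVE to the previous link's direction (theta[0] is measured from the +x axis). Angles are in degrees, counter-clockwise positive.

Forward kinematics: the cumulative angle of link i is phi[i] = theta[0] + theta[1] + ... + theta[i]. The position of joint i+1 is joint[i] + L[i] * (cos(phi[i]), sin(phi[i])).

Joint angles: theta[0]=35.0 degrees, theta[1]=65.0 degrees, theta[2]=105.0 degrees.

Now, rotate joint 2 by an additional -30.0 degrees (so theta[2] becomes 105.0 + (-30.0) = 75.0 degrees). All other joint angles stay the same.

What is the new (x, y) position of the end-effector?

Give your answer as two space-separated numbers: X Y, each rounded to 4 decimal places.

joint[0] = (0.0000, 0.0000)  (base)
link 0: phi[0] = 35 = 35 deg
  cos(35 deg) = 0.8192, sin(35 deg) = 0.5736
  joint[1] = (0.0000, 0.0000) + 11.9 * (0.8192, 0.5736) = (0.0000 + 9.7479, 0.0000 + 6.8256) = (9.7479, 6.8256)
link 1: phi[1] = 35 + 65 = 100 deg
  cos(100 deg) = -0.1736, sin(100 deg) = 0.9848
  joint[2] = (9.7479, 6.8256) + 9 * (-0.1736, 0.9848) = (9.7479 + -1.5628, 6.8256 + 8.8633) = (8.1851, 15.6888)
link 2: phi[2] = 35 + 65 + 75 = 175 deg
  cos(175 deg) = -0.9962, sin(175 deg) = 0.0872
  joint[3] = (8.1851, 15.6888) + 5.4 * (-0.9962, 0.0872) = (8.1851 + -5.3795, 15.6888 + 0.4706) = (2.8056, 16.1595)
End effector: (2.8056, 16.1595)

Answer: 2.8056 16.1595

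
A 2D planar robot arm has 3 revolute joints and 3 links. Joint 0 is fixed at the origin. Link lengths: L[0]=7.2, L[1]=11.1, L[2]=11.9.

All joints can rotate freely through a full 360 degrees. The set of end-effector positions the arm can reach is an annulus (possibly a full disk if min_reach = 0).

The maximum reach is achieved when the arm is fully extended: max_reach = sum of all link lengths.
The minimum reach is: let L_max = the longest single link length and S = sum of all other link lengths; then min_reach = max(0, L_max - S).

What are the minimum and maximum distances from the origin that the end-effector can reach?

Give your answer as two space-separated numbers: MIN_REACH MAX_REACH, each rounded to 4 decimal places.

Answer: 0.0000 30.2000

Derivation:
Link lengths: [7.2, 11.1, 11.9]
max_reach = 7.2 + 11.1 + 11.9 = 30.2
L_max = max([7.2, 11.1, 11.9]) = 11.9
S (sum of others) = 30.2 - 11.9 = 18.3
min_reach = max(0, 11.9 - 18.3) = max(0, -6.4) = 0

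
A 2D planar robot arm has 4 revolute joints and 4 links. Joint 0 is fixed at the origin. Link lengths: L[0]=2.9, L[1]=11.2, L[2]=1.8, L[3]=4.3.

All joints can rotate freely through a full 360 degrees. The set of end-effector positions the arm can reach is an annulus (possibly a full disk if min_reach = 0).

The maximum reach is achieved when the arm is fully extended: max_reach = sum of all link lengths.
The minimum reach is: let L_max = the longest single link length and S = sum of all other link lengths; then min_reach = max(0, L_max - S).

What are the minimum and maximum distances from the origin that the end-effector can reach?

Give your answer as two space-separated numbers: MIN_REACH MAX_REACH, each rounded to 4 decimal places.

Link lengths: [2.9, 11.2, 1.8, 4.3]
max_reach = 2.9 + 11.2 + 1.8 + 4.3 = 20.2
L_max = max([2.9, 11.2, 1.8, 4.3]) = 11.2
S (sum of others) = 20.2 - 11.2 = 9
min_reach = max(0, 11.2 - 9) = max(0, 2.2) = 2.2

Answer: 2.2000 20.2000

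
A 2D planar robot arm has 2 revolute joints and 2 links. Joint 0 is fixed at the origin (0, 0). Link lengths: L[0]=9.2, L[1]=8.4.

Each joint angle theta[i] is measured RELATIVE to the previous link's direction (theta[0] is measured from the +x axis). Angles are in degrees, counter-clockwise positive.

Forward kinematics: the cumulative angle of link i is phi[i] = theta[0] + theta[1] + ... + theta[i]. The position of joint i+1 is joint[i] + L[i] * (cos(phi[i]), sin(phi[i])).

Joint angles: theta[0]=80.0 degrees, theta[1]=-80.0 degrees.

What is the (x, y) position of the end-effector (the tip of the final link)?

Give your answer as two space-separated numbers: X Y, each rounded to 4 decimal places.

joint[0] = (0.0000, 0.0000)  (base)
link 0: phi[0] = 80 = 80 deg
  cos(80 deg) = 0.1736, sin(80 deg) = 0.9848
  joint[1] = (0.0000, 0.0000) + 9.2 * (0.1736, 0.9848) = (0.0000 + 1.5976, 0.0000 + 9.0602) = (1.5976, 9.0602)
link 1: phi[1] = 80 + -80 = 0 deg
  cos(0 deg) = 1.0000, sin(0 deg) = 0.0000
  joint[2] = (1.5976, 9.0602) + 8.4 * (1.0000, 0.0000) = (1.5976 + 8.4000, 9.0602 + 0.0000) = (9.9976, 9.0602)
End effector: (9.9976, 9.0602)

Answer: 9.9976 9.0602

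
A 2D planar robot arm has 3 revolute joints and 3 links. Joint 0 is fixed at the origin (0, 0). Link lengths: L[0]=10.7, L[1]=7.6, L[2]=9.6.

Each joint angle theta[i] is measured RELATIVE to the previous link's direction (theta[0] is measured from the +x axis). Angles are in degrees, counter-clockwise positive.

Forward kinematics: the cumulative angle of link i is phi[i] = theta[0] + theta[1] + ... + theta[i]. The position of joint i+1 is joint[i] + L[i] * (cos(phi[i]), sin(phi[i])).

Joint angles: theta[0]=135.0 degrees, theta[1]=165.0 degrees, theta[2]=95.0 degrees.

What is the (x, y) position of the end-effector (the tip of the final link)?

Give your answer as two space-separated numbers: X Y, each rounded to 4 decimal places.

joint[0] = (0.0000, 0.0000)  (base)
link 0: phi[0] = 135 = 135 deg
  cos(135 deg) = -0.7071, sin(135 deg) = 0.7071
  joint[1] = (0.0000, 0.0000) + 10.7 * (-0.7071, 0.7071) = (0.0000 + -7.5660, 0.0000 + 7.5660) = (-7.5660, 7.5660)
link 1: phi[1] = 135 + 165 = 300 deg
  cos(300 deg) = 0.5000, sin(300 deg) = -0.8660
  joint[2] = (-7.5660, 7.5660) + 7.6 * (0.5000, -0.8660) = (-7.5660 + 3.8000, 7.5660 + -6.5818) = (-3.7660, 0.9842)
link 2: phi[2] = 135 + 165 + 95 = 395 deg
  cos(395 deg) = 0.8192, sin(395 deg) = 0.5736
  joint[3] = (-3.7660, 0.9842) + 9.6 * (0.8192, 0.5736) = (-3.7660 + 7.8639, 0.9842 + 5.5063) = (4.0978, 6.4906)
End effector: (4.0978, 6.4906)

Answer: 4.0978 6.4906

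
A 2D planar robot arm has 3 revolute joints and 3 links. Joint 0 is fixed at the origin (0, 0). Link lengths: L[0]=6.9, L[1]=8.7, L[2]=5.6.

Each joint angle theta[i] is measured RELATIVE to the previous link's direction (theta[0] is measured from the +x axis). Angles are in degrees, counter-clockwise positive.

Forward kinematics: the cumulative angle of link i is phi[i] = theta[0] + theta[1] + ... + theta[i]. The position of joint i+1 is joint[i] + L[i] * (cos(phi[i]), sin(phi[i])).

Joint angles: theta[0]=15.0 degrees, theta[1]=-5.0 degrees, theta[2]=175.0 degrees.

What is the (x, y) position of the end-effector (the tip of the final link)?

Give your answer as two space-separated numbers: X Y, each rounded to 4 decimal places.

joint[0] = (0.0000, 0.0000)  (base)
link 0: phi[0] = 15 = 15 deg
  cos(15 deg) = 0.9659, sin(15 deg) = 0.2588
  joint[1] = (0.0000, 0.0000) + 6.9 * (0.9659, 0.2588) = (0.0000 + 6.6649, 0.0000 + 1.7859) = (6.6649, 1.7859)
link 1: phi[1] = 15 + -5 = 10 deg
  cos(10 deg) = 0.9848, sin(10 deg) = 0.1736
  joint[2] = (6.6649, 1.7859) + 8.7 * (0.9848, 0.1736) = (6.6649 + 8.5678, 1.7859 + 1.5107) = (15.2327, 3.2966)
link 2: phi[2] = 15 + -5 + 175 = 185 deg
  cos(185 deg) = -0.9962, sin(185 deg) = -0.0872
  joint[3] = (15.2327, 3.2966) + 5.6 * (-0.9962, -0.0872) = (15.2327 + -5.5787, 3.2966 + -0.4881) = (9.6540, 2.8085)
End effector: (9.6540, 2.8085)

Answer: 9.6540 2.8085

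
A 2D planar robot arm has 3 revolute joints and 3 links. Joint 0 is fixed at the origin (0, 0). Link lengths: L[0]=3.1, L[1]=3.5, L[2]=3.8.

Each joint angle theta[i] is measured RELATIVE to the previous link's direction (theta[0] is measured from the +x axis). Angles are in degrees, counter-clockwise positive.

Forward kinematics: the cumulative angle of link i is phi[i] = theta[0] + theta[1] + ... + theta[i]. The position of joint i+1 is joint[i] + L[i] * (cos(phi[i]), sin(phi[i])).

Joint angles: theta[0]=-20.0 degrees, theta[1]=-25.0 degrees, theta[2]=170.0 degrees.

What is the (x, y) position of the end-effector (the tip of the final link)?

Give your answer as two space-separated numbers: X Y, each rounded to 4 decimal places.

joint[0] = (0.0000, 0.0000)  (base)
link 0: phi[0] = -20 = -20 deg
  cos(-20 deg) = 0.9397, sin(-20 deg) = -0.3420
  joint[1] = (0.0000, 0.0000) + 3.1 * (0.9397, -0.3420) = (0.0000 + 2.9130, 0.0000 + -1.0603) = (2.9130, -1.0603)
link 1: phi[1] = -20 + -25 = -45 deg
  cos(-45 deg) = 0.7071, sin(-45 deg) = -0.7071
  joint[2] = (2.9130, -1.0603) + 3.5 * (0.7071, -0.7071) = (2.9130 + 2.4749, -1.0603 + -2.4749) = (5.3879, -3.5351)
link 2: phi[2] = -20 + -25 + 170 = 125 deg
  cos(125 deg) = -0.5736, sin(125 deg) = 0.8192
  joint[3] = (5.3879, -3.5351) + 3.8 * (-0.5736, 0.8192) = (5.3879 + -2.1796, -3.5351 + 3.1128) = (3.2083, -0.4224)
End effector: (3.2083, -0.4224)

Answer: 3.2083 -0.4224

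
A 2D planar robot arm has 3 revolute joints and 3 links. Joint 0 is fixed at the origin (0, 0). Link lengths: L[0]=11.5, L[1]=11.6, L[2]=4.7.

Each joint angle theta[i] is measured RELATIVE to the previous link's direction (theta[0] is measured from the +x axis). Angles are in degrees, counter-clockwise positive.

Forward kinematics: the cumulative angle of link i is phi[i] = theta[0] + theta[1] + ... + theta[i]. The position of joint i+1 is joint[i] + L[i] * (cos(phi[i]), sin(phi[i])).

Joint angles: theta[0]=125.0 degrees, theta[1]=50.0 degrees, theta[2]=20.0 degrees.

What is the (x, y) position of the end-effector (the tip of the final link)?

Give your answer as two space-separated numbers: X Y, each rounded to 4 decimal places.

Answer: -22.6918 9.2148

Derivation:
joint[0] = (0.0000, 0.0000)  (base)
link 0: phi[0] = 125 = 125 deg
  cos(125 deg) = -0.5736, sin(125 deg) = 0.8192
  joint[1] = (0.0000, 0.0000) + 11.5 * (-0.5736, 0.8192) = (0.0000 + -6.5961, 0.0000 + 9.4202) = (-6.5961, 9.4202)
link 1: phi[1] = 125 + 50 = 175 deg
  cos(175 deg) = -0.9962, sin(175 deg) = 0.0872
  joint[2] = (-6.5961, 9.4202) + 11.6 * (-0.9962, 0.0872) = (-6.5961 + -11.5559, 9.4202 + 1.0110) = (-18.1520, 10.4313)
link 2: phi[2] = 125 + 50 + 20 = 195 deg
  cos(195 deg) = -0.9659, sin(195 deg) = -0.2588
  joint[3] = (-18.1520, 10.4313) + 4.7 * (-0.9659, -0.2588) = (-18.1520 + -4.5399, 10.4313 + -1.2164) = (-22.6918, 9.2148)
End effector: (-22.6918, 9.2148)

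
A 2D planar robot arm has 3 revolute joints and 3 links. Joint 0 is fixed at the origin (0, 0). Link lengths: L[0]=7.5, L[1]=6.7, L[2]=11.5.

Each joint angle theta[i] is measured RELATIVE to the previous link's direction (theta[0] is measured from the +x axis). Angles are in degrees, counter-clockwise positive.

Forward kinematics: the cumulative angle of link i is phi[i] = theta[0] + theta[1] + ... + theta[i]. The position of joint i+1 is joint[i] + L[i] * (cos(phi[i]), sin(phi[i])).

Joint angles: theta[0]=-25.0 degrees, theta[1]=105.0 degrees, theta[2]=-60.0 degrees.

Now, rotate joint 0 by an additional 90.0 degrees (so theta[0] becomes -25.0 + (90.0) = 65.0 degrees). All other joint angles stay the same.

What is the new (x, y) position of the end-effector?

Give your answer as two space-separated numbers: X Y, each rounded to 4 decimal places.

Answer: -7.3618 18.7672

Derivation:
joint[0] = (0.0000, 0.0000)  (base)
link 0: phi[0] = 65 = 65 deg
  cos(65 deg) = 0.4226, sin(65 deg) = 0.9063
  joint[1] = (0.0000, 0.0000) + 7.5 * (0.4226, 0.9063) = (0.0000 + 3.1696, 0.0000 + 6.7973) = (3.1696, 6.7973)
link 1: phi[1] = 65 + 105 = 170 deg
  cos(170 deg) = -0.9848, sin(170 deg) = 0.1736
  joint[2] = (3.1696, 6.7973) + 6.7 * (-0.9848, 0.1736) = (3.1696 + -6.5982, 6.7973 + 1.1634) = (-3.4286, 7.9608)
link 2: phi[2] = 65 + 105 + -60 = 110 deg
  cos(110 deg) = -0.3420, sin(110 deg) = 0.9397
  joint[3] = (-3.4286, 7.9608) + 11.5 * (-0.3420, 0.9397) = (-3.4286 + -3.9332, 7.9608 + 10.8065) = (-7.3618, 18.7672)
End effector: (-7.3618, 18.7672)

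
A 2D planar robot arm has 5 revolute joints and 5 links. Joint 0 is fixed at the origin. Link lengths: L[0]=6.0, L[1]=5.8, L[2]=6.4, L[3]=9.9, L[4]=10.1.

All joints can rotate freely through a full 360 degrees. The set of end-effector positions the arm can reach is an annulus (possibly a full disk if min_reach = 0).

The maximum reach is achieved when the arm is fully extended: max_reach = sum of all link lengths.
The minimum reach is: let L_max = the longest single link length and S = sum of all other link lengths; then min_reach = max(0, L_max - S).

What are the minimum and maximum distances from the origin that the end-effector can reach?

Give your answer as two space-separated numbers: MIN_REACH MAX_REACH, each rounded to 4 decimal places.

Answer: 0.0000 38.2000

Derivation:
Link lengths: [6.0, 5.8, 6.4, 9.9, 10.1]
max_reach = 6 + 5.8 + 6.4 + 9.9 + 10.1 = 38.2
L_max = max([6.0, 5.8, 6.4, 9.9, 10.1]) = 10.1
S (sum of others) = 38.2 - 10.1 = 28.1
min_reach = max(0, 10.1 - 28.1) = max(0, -18) = 0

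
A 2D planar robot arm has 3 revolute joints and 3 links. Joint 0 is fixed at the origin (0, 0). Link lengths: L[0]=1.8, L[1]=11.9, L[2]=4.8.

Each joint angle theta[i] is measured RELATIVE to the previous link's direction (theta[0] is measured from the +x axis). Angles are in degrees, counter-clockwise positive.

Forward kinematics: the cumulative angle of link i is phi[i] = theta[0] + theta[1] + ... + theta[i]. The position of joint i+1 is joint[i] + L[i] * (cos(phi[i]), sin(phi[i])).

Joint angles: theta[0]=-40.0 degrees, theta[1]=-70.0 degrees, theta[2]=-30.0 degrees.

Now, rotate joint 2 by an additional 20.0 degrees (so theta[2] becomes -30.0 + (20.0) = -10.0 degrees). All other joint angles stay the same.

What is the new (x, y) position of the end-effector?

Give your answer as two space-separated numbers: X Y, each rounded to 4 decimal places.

Answer: -5.0912 -16.4963

Derivation:
joint[0] = (0.0000, 0.0000)  (base)
link 0: phi[0] = -40 = -40 deg
  cos(-40 deg) = 0.7660, sin(-40 deg) = -0.6428
  joint[1] = (0.0000, 0.0000) + 1.8 * (0.7660, -0.6428) = (0.0000 + 1.3789, 0.0000 + -1.1570) = (1.3789, -1.1570)
link 1: phi[1] = -40 + -70 = -110 deg
  cos(-110 deg) = -0.3420, sin(-110 deg) = -0.9397
  joint[2] = (1.3789, -1.1570) + 11.9 * (-0.3420, -0.9397) = (1.3789 + -4.0700, -1.1570 + -11.1823) = (-2.6912, -12.3394)
link 2: phi[2] = -40 + -70 + -10 = -120 deg
  cos(-120 deg) = -0.5000, sin(-120 deg) = -0.8660
  joint[3] = (-2.6912, -12.3394) + 4.8 * (-0.5000, -0.8660) = (-2.6912 + -2.4000, -12.3394 + -4.1569) = (-5.0912, -16.4963)
End effector: (-5.0912, -16.4963)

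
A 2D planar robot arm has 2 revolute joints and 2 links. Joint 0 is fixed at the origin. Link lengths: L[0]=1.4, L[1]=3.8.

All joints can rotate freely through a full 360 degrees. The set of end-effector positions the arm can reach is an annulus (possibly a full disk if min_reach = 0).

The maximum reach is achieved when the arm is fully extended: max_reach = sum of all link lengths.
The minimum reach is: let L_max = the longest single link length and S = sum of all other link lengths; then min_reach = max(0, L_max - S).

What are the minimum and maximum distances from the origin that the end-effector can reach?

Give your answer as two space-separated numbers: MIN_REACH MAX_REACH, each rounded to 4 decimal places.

Answer: 2.4000 5.2000

Derivation:
Link lengths: [1.4, 3.8]
max_reach = 1.4 + 3.8 = 5.2
L_max = max([1.4, 3.8]) = 3.8
S (sum of others) = 5.2 - 3.8 = 1.4
min_reach = max(0, 3.8 - 1.4) = max(0, 2.4) = 2.4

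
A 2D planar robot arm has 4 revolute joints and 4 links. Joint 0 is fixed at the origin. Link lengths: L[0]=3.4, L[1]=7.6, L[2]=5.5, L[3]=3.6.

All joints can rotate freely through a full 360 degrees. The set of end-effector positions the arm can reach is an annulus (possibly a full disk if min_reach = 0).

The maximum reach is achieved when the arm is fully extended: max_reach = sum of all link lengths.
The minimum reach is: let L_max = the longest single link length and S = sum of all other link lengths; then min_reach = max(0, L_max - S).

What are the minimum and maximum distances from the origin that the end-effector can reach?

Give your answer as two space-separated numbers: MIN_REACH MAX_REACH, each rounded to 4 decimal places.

Answer: 0.0000 20.1000

Derivation:
Link lengths: [3.4, 7.6, 5.5, 3.6]
max_reach = 3.4 + 7.6 + 5.5 + 3.6 = 20.1
L_max = max([3.4, 7.6, 5.5, 3.6]) = 7.6
S (sum of others) = 20.1 - 7.6 = 12.5
min_reach = max(0, 7.6 - 12.5) = max(0, -4.9) = 0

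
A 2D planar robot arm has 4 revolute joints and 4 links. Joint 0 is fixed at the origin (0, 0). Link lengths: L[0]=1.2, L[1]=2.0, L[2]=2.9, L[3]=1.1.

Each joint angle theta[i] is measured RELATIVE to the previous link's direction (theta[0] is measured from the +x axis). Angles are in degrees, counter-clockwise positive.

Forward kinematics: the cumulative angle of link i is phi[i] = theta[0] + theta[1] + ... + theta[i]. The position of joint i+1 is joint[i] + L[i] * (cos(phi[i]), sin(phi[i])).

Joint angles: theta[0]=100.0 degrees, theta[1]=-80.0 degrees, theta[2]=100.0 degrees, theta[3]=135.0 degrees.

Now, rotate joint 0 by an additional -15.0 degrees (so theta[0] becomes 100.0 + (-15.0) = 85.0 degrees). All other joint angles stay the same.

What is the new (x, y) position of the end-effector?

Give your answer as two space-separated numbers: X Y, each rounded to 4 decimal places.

joint[0] = (0.0000, 0.0000)  (base)
link 0: phi[0] = 85 = 85 deg
  cos(85 deg) = 0.0872, sin(85 deg) = 0.9962
  joint[1] = (0.0000, 0.0000) + 1.2 * (0.0872, 0.9962) = (0.0000 + 0.1046, 0.0000 + 1.1954) = (0.1046, 1.1954)
link 1: phi[1] = 85 + -80 = 5 deg
  cos(5 deg) = 0.9962, sin(5 deg) = 0.0872
  joint[2] = (0.1046, 1.1954) + 2 * (0.9962, 0.0872) = (0.1046 + 1.9924, 1.1954 + 0.1743) = (2.0970, 1.3697)
link 2: phi[2] = 85 + -80 + 100 = 105 deg
  cos(105 deg) = -0.2588, sin(105 deg) = 0.9659
  joint[3] = (2.0970, 1.3697) + 2.9 * (-0.2588, 0.9659) = (2.0970 + -0.7506, 1.3697 + 2.8012) = (1.3464, 4.1709)
link 3: phi[3] = 85 + -80 + 100 + 135 = 240 deg
  cos(240 deg) = -0.5000, sin(240 deg) = -0.8660
  joint[4] = (1.3464, 4.1709) + 1.1 * (-0.5000, -0.8660) = (1.3464 + -0.5500, 4.1709 + -0.9526) = (0.7964, 3.2183)
End effector: (0.7964, 3.2183)

Answer: 0.7964 3.2183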